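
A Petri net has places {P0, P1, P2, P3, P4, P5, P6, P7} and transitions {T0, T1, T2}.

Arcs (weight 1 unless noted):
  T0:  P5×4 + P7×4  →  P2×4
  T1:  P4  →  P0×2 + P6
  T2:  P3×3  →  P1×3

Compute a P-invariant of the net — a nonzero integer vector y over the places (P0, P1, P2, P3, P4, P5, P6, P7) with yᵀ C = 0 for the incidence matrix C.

Incidence matrix C (rows=places, cols=transitions):
       T0   T1   T2
   P0   0    2    0
   P1   0    0    3
   P2   4    0    0
   P3   0    0   -3
   P4   0   -1    0
   P5  -4    0    0
   P6   0    1    0
   P7  -4    0    0

Candidate y = [0, 1, 0, 1, 0, 0, 0, 0]; check y·C column-wise:
  col T0: 1·0 + 0·4 + 1·0 + 0·-4 + 0·-4 = 0
  col T1: 0·2 + 1·0 + 1·0 + 0·-1 + 0·1 = 0
  col T2: 1·3 + 1·-3 = 0

y = (P0:0, P1:1, P2:0, P3:1, P4:0, P5:0, P6:0, P7:0)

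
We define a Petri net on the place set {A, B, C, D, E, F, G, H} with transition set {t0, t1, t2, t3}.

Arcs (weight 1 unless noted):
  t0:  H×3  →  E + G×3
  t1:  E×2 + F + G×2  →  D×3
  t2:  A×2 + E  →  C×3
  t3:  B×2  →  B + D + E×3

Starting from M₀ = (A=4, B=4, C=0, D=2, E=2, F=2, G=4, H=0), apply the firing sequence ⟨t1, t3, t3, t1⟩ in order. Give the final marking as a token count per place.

(A=4, B=2, C=0, D=10, E=4, F=0, G=0, H=0)

step 1: fire t1:  (A=4, B=4, C=0, D=2, E=2, F=2, G=4, H=0) → (A=4, B=4, C=0, D=5, E=0, F=1, G=2, H=0)
step 2: fire t3:  (A=4, B=4, C=0, D=5, E=0, F=1, G=2, H=0) → (A=4, B=3, C=0, D=6, E=3, F=1, G=2, H=0)
step 3: fire t3:  (A=4, B=3, C=0, D=6, E=3, F=1, G=2, H=0) → (A=4, B=2, C=0, D=7, E=6, F=1, G=2, H=0)
step 4: fire t1:  (A=4, B=2, C=0, D=7, E=6, F=1, G=2, H=0) → (A=4, B=2, C=0, D=10, E=4, F=0, G=0, H=0)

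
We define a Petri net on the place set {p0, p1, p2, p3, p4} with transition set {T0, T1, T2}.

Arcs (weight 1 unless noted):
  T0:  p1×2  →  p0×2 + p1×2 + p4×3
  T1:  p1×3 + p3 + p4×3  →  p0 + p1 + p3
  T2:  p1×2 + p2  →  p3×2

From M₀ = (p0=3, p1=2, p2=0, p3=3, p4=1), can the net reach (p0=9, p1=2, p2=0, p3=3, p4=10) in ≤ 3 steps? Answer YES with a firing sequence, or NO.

YES — reachable via ⟨T0, T0, T0⟩ (3 firings)

step 1: fire T0:  (p0=3, p1=2, p2=0, p3=3, p4=1) → (p0=5, p1=2, p2=0, p3=3, p4=4)
step 2: fire T0:  (p0=5, p1=2, p2=0, p3=3, p4=4) → (p0=7, p1=2, p2=0, p3=3, p4=7)
step 3: fire T0:  (p0=7, p1=2, p2=0, p3=3, p4=7) → (p0=9, p1=2, p2=0, p3=3, p4=10)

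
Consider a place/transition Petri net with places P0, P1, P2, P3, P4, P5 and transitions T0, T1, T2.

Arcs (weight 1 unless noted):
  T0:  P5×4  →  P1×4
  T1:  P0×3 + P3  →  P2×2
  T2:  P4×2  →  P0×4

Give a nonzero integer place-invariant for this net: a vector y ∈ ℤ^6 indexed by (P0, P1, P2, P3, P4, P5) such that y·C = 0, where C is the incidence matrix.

y = (P0:0, P1:0, P2:1, P3:2, P4:0, P5:0)

Incidence matrix C (rows=places, cols=transitions):
       T0   T1   T2
   P0   0   -3    4
   P1   4    0    0
   P2   0    2    0
   P3   0   -1    0
   P4   0    0   -2
   P5  -4    0    0

Candidate y = [0, 0, 1, 2, 0, 0]; check y·C column-wise:
  col T0: 0·4 + 1·0 + 2·0 + 0·-4 = 0
  col T1: 0·-3 + 1·2 + 2·-1 = 0
  col T2: 0·4 + 1·0 + 2·0 + 0·-2 = 0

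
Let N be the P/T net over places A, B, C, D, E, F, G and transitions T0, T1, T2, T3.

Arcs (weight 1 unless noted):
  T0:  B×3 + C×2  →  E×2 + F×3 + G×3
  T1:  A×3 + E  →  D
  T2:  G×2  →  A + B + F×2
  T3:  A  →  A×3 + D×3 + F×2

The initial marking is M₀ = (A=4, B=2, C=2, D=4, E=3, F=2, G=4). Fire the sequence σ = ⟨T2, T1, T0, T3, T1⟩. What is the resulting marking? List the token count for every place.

step 1: fire T2:  (A=4, B=2, C=2, D=4, E=3, F=2, G=4) → (A=5, B=3, C=2, D=4, E=3, F=4, G=2)
step 2: fire T1:  (A=5, B=3, C=2, D=4, E=3, F=4, G=2) → (A=2, B=3, C=2, D=5, E=2, F=4, G=2)
step 3: fire T0:  (A=2, B=3, C=2, D=5, E=2, F=4, G=2) → (A=2, B=0, C=0, D=5, E=4, F=7, G=5)
step 4: fire T3:  (A=2, B=0, C=0, D=5, E=4, F=7, G=5) → (A=4, B=0, C=0, D=8, E=4, F=9, G=5)
step 5: fire T1:  (A=4, B=0, C=0, D=8, E=4, F=9, G=5) → (A=1, B=0, C=0, D=9, E=3, F=9, G=5)

(A=1, B=0, C=0, D=9, E=3, F=9, G=5)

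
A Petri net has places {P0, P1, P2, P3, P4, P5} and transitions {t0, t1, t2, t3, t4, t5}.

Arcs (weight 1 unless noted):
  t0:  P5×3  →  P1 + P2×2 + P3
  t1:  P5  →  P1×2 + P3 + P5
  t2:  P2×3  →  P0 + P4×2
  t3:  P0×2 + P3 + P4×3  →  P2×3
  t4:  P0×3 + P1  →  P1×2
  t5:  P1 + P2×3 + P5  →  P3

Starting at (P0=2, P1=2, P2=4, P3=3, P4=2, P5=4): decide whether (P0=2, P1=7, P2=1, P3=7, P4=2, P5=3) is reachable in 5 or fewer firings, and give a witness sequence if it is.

YES — reachable via ⟨t1, t1, t1, t5⟩ (4 firings)

step 1: fire t1:  (P0=2, P1=2, P2=4, P3=3, P4=2, P5=4) → (P0=2, P1=4, P2=4, P3=4, P4=2, P5=4)
step 2: fire t1:  (P0=2, P1=4, P2=4, P3=4, P4=2, P5=4) → (P0=2, P1=6, P2=4, P3=5, P4=2, P5=4)
step 3: fire t1:  (P0=2, P1=6, P2=4, P3=5, P4=2, P5=4) → (P0=2, P1=8, P2=4, P3=6, P4=2, P5=4)
step 4: fire t5:  (P0=2, P1=8, P2=4, P3=6, P4=2, P5=4) → (P0=2, P1=7, P2=1, P3=7, P4=2, P5=3)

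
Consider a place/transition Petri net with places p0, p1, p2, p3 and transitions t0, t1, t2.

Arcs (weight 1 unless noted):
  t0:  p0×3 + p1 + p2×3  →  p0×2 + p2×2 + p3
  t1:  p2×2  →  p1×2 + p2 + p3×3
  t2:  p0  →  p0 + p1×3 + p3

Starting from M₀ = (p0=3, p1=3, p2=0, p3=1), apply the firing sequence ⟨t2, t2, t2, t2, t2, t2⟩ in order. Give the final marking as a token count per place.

step 1: fire t2:  (p0=3, p1=3, p2=0, p3=1) → (p0=3, p1=6, p2=0, p3=2)
step 2: fire t2:  (p0=3, p1=6, p2=0, p3=2) → (p0=3, p1=9, p2=0, p3=3)
step 3: fire t2:  (p0=3, p1=9, p2=0, p3=3) → (p0=3, p1=12, p2=0, p3=4)
step 4: fire t2:  (p0=3, p1=12, p2=0, p3=4) → (p0=3, p1=15, p2=0, p3=5)
step 5: fire t2:  (p0=3, p1=15, p2=0, p3=5) → (p0=3, p1=18, p2=0, p3=6)
step 6: fire t2:  (p0=3, p1=18, p2=0, p3=6) → (p0=3, p1=21, p2=0, p3=7)

(p0=3, p1=21, p2=0, p3=7)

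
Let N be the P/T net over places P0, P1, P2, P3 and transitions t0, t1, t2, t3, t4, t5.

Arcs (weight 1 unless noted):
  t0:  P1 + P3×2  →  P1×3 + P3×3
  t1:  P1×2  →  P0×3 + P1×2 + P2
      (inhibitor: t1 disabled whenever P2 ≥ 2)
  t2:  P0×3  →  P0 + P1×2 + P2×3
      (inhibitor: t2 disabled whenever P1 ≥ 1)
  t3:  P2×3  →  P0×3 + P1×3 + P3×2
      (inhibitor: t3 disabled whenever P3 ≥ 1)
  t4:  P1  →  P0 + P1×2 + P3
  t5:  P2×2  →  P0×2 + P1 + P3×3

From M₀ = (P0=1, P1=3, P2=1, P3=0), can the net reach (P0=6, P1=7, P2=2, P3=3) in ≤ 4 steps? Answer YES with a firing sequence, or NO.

YES — reachable via ⟨t1, t4, t4, t0⟩ (4 firings)

step 1: fire t1:  (P0=1, P1=3, P2=1, P3=0) → (P0=4, P1=3, P2=2, P3=0)
step 2: fire t4:  (P0=4, P1=3, P2=2, P3=0) → (P0=5, P1=4, P2=2, P3=1)
step 3: fire t4:  (P0=5, P1=4, P2=2, P3=1) → (P0=6, P1=5, P2=2, P3=2)
step 4: fire t0:  (P0=6, P1=5, P2=2, P3=2) → (P0=6, P1=7, P2=2, P3=3)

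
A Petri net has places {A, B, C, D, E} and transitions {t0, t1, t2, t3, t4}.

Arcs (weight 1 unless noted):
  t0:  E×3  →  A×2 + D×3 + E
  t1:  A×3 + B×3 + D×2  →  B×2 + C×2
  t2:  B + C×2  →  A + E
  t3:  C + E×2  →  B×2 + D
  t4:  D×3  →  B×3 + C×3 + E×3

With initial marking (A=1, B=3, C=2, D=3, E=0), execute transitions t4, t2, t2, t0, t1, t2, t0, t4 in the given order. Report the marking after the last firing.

step 1: fire t4:  (A=1, B=3, C=2, D=3, E=0) → (A=1, B=6, C=5, D=0, E=3)
step 2: fire t2:  (A=1, B=6, C=5, D=0, E=3) → (A=2, B=5, C=3, D=0, E=4)
step 3: fire t2:  (A=2, B=5, C=3, D=0, E=4) → (A=3, B=4, C=1, D=0, E=5)
step 4: fire t0:  (A=3, B=4, C=1, D=0, E=5) → (A=5, B=4, C=1, D=3, E=3)
step 5: fire t1:  (A=5, B=4, C=1, D=3, E=3) → (A=2, B=3, C=3, D=1, E=3)
step 6: fire t2:  (A=2, B=3, C=3, D=1, E=3) → (A=3, B=2, C=1, D=1, E=4)
step 7: fire t0:  (A=3, B=2, C=1, D=1, E=4) → (A=5, B=2, C=1, D=4, E=2)
step 8: fire t4:  (A=5, B=2, C=1, D=4, E=2) → (A=5, B=5, C=4, D=1, E=5)

(A=5, B=5, C=4, D=1, E=5)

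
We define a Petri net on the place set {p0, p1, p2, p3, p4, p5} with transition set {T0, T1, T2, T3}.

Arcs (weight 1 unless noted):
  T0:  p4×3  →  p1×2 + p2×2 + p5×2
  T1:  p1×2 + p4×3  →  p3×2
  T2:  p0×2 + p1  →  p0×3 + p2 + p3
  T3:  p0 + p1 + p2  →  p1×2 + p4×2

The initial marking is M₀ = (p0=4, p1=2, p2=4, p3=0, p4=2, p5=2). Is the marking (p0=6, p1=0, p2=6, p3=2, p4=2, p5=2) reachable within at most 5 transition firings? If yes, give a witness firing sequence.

step 1: fire T2:  (p0=4, p1=2, p2=4, p3=0, p4=2, p5=2) → (p0=5, p1=1, p2=5, p3=1, p4=2, p5=2)
step 2: fire T2:  (p0=5, p1=1, p2=5, p3=1, p4=2, p5=2) → (p0=6, p1=0, p2=6, p3=2, p4=2, p5=2)

YES — reachable via ⟨T2, T2⟩ (2 firings)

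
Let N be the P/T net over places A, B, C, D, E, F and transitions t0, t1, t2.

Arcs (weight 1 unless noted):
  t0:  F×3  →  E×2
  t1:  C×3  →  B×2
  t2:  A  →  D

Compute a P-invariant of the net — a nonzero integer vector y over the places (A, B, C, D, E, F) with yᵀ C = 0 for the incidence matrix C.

y = (A:0, B:3, C:2, D:0, E:0, F:0)

Incidence matrix C (rows=places, cols=transitions):
       t0   t1   t2
    A   0    0   -1
    B   0    2    0
    C   0   -3    0
    D   0    0    1
    E   2    0    0
    F  -3    0    0

Candidate y = [0, 3, 2, 0, 0, 0]; check y·C column-wise:
  col t0: 3·0 + 2·0 + 0·2 + 0·-3 = 0
  col t1: 3·2 + 2·-3 = 0
  col t2: 0·-1 + 3·0 + 2·0 + 0·1 = 0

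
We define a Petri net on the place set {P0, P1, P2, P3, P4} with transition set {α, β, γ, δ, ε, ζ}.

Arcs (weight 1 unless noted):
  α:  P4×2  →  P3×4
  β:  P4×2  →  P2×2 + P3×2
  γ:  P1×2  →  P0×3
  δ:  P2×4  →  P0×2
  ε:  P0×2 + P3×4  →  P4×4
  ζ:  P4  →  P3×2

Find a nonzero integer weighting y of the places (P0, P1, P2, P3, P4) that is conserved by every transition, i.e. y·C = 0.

Incidence matrix C (rows=places, cols=transitions):
        α    β    γ    δ    ε    ζ
   P0   0    0    3    2   -2    0
   P1   0    0   -2    0    0    0
   P2   0    2    0   -4    0    0
   P3   4    2    0    0   -4    2
   P4  -2   -2    0    0    4   -1

Candidate y = [2, 3, 1, 1, 2]; check y·C column-wise:
  col α: 2·0 + 3·0 + 1·0 + 1·4 + 2·-2 = 0
  col β: 2·0 + 3·0 + 1·2 + 1·2 + 2·-2 = 0
  col γ: 2·3 + 3·-2 + 1·0 + 1·0 + 2·0 = 0
  col δ: 2·2 + 3·0 + 1·-4 + 1·0 + 2·0 = 0
  col ε: 2·-2 + 3·0 + 1·0 + 1·-4 + 2·4 = 0
  col ζ: 2·0 + 3·0 + 1·0 + 1·2 + 2·-1 = 0

y = (P0:2, P1:3, P2:1, P3:1, P4:2)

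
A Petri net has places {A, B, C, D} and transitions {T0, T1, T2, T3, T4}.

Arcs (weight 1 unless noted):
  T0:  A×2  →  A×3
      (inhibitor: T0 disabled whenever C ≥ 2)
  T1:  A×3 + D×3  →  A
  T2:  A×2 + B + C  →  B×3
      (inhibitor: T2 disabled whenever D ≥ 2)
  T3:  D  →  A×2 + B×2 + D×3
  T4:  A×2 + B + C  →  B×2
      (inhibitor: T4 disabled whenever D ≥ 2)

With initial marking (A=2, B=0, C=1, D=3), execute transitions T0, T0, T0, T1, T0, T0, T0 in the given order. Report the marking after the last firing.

step 1: fire T0:  (A=2, B=0, C=1, D=3) → (A=3, B=0, C=1, D=3)
step 2: fire T0:  (A=3, B=0, C=1, D=3) → (A=4, B=0, C=1, D=3)
step 3: fire T0:  (A=4, B=0, C=1, D=3) → (A=5, B=0, C=1, D=3)
step 4: fire T1:  (A=5, B=0, C=1, D=3) → (A=3, B=0, C=1, D=0)
step 5: fire T0:  (A=3, B=0, C=1, D=0) → (A=4, B=0, C=1, D=0)
step 6: fire T0:  (A=4, B=0, C=1, D=0) → (A=5, B=0, C=1, D=0)
step 7: fire T0:  (A=5, B=0, C=1, D=0) → (A=6, B=0, C=1, D=0)

(A=6, B=0, C=1, D=0)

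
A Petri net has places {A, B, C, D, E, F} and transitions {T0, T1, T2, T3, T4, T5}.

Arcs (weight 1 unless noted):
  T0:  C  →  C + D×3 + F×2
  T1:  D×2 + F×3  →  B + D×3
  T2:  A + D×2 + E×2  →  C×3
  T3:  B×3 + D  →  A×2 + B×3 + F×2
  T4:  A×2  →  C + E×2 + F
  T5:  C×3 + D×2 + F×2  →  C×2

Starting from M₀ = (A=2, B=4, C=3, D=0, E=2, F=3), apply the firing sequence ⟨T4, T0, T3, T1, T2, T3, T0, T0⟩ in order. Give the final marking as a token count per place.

(A=3, B=5, C=7, D=6, E=2, F=11)

step 1: fire T4:  (A=2, B=4, C=3, D=0, E=2, F=3) → (A=0, B=4, C=4, D=0, E=4, F=4)
step 2: fire T0:  (A=0, B=4, C=4, D=0, E=4, F=4) → (A=0, B=4, C=4, D=3, E=4, F=6)
step 3: fire T3:  (A=0, B=4, C=4, D=3, E=4, F=6) → (A=2, B=4, C=4, D=2, E=4, F=8)
step 4: fire T1:  (A=2, B=4, C=4, D=2, E=4, F=8) → (A=2, B=5, C=4, D=3, E=4, F=5)
step 5: fire T2:  (A=2, B=5, C=4, D=3, E=4, F=5) → (A=1, B=5, C=7, D=1, E=2, F=5)
step 6: fire T3:  (A=1, B=5, C=7, D=1, E=2, F=5) → (A=3, B=5, C=7, D=0, E=2, F=7)
step 7: fire T0:  (A=3, B=5, C=7, D=0, E=2, F=7) → (A=3, B=5, C=7, D=3, E=2, F=9)
step 8: fire T0:  (A=3, B=5, C=7, D=3, E=2, F=9) → (A=3, B=5, C=7, D=6, E=2, F=11)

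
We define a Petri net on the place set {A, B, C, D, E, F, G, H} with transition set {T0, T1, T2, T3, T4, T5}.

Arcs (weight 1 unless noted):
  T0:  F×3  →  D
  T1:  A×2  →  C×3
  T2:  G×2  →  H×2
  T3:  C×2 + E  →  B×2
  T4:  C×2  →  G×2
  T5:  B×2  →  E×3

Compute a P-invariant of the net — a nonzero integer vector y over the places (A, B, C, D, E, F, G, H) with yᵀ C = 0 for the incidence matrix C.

Incidence matrix C (rows=places, cols=transitions):
       T0   T1   T2   T3   T4   T5
    A   0   -2    0    0    0    0
    B   0    0    0    2    0   -2
    C   0    3    0   -2   -2    0
    D   1    0    0    0    0    0
    E   0    0    0   -1    0    3
    F  -3    0    0    0    0    0
    G   0    0   -2    0    2    0
    H   0    0    2    0    0    0

Candidate y = [0, 0, 0, 3, 0, 1, 0, 0]; check y·C column-wise:
  col T0: 3·1 + 1·-3 = 0
  col T1: 0·-2 + 0·3 + 3·0 + 1·0 = 0
  col T2: 3·0 + 1·0 + 0·-2 + 0·2 = 0
  col T3: 0·2 + 0·-2 + 3·0 + 0·-1 + 1·0 = 0
  col T4: 0·-2 + 3·0 + 1·0 + 0·2 = 0
  col T5: 0·-2 + 3·0 + 0·3 + 1·0 = 0

y = (A:0, B:0, C:0, D:3, E:0, F:1, G:0, H:0)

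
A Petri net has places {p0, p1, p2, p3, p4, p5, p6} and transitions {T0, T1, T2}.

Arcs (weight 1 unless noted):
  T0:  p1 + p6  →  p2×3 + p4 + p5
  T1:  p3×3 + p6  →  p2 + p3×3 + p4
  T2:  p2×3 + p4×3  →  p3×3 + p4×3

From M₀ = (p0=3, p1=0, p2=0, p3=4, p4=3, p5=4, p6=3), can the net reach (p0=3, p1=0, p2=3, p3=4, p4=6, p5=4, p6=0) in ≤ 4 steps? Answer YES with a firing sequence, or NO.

step 1: fire T1:  (p0=3, p1=0, p2=0, p3=4, p4=3, p5=4, p6=3) → (p0=3, p1=0, p2=1, p3=4, p4=4, p5=4, p6=2)
step 2: fire T1:  (p0=3, p1=0, p2=1, p3=4, p4=4, p5=4, p6=2) → (p0=3, p1=0, p2=2, p3=4, p4=5, p5=4, p6=1)
step 3: fire T1:  (p0=3, p1=0, p2=2, p3=4, p4=5, p5=4, p6=1) → (p0=3, p1=0, p2=3, p3=4, p4=6, p5=4, p6=0)

YES — reachable via ⟨T1, T1, T1⟩ (3 firings)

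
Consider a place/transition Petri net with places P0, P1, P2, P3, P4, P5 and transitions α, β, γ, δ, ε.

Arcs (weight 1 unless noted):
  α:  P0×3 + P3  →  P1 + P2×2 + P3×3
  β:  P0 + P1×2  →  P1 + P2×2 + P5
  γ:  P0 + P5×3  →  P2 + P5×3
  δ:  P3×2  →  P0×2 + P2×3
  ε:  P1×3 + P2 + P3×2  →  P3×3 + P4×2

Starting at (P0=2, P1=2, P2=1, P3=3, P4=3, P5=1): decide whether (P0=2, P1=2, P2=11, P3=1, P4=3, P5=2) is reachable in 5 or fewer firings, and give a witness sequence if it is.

YES — reachable via ⟨β, δ, α, δ⟩ (4 firings)

step 1: fire β:  (P0=2, P1=2, P2=1, P3=3, P4=3, P5=1) → (P0=1, P1=1, P2=3, P3=3, P4=3, P5=2)
step 2: fire δ:  (P0=1, P1=1, P2=3, P3=3, P4=3, P5=2) → (P0=3, P1=1, P2=6, P3=1, P4=3, P5=2)
step 3: fire α:  (P0=3, P1=1, P2=6, P3=1, P4=3, P5=2) → (P0=0, P1=2, P2=8, P3=3, P4=3, P5=2)
step 4: fire δ:  (P0=0, P1=2, P2=8, P3=3, P4=3, P5=2) → (P0=2, P1=2, P2=11, P3=1, P4=3, P5=2)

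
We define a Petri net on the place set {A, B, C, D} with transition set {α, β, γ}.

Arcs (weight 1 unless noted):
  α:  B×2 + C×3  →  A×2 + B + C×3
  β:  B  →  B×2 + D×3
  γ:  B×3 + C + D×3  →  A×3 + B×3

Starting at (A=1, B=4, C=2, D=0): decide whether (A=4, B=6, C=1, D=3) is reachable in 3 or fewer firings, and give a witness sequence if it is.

step 1: fire β:  (A=1, B=4, C=2, D=0) → (A=1, B=5, C=2, D=3)
step 2: fire β:  (A=1, B=5, C=2, D=3) → (A=1, B=6, C=2, D=6)
step 3: fire γ:  (A=1, B=6, C=2, D=6) → (A=4, B=6, C=1, D=3)

YES — reachable via ⟨β, β, γ⟩ (3 firings)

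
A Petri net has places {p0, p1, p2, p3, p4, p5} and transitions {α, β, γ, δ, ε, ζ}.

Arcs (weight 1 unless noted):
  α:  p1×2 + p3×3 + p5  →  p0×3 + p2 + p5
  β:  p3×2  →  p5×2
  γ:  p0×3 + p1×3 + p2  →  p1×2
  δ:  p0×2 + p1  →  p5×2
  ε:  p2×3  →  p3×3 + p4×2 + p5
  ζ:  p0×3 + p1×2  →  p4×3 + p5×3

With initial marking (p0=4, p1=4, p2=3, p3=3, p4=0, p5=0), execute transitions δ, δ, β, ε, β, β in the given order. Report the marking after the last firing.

(p0=0, p1=2, p2=0, p3=0, p4=2, p5=11)

step 1: fire δ:  (p0=4, p1=4, p2=3, p3=3, p4=0, p5=0) → (p0=2, p1=3, p2=3, p3=3, p4=0, p5=2)
step 2: fire δ:  (p0=2, p1=3, p2=3, p3=3, p4=0, p5=2) → (p0=0, p1=2, p2=3, p3=3, p4=0, p5=4)
step 3: fire β:  (p0=0, p1=2, p2=3, p3=3, p4=0, p5=4) → (p0=0, p1=2, p2=3, p3=1, p4=0, p5=6)
step 4: fire ε:  (p0=0, p1=2, p2=3, p3=1, p4=0, p5=6) → (p0=0, p1=2, p2=0, p3=4, p4=2, p5=7)
step 5: fire β:  (p0=0, p1=2, p2=0, p3=4, p4=2, p5=7) → (p0=0, p1=2, p2=0, p3=2, p4=2, p5=9)
step 6: fire β:  (p0=0, p1=2, p2=0, p3=2, p4=2, p5=9) → (p0=0, p1=2, p2=0, p3=0, p4=2, p5=11)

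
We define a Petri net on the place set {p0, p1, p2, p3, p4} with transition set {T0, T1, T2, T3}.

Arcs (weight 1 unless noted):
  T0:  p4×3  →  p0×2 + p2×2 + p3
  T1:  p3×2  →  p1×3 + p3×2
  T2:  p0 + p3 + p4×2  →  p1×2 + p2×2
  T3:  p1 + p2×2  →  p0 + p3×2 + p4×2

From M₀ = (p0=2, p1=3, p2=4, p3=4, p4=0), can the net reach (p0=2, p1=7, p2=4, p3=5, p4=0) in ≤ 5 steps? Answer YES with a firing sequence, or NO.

step 1: fire T1:  (p0=2, p1=3, p2=4, p3=4, p4=0) → (p0=2, p1=6, p2=4, p3=4, p4=0)
step 2: fire T3:  (p0=2, p1=6, p2=4, p3=4, p4=0) → (p0=3, p1=5, p2=2, p3=6, p4=2)
step 3: fire T2:  (p0=3, p1=5, p2=2, p3=6, p4=2) → (p0=2, p1=7, p2=4, p3=5, p4=0)

YES — reachable via ⟨T1, T3, T2⟩ (3 firings)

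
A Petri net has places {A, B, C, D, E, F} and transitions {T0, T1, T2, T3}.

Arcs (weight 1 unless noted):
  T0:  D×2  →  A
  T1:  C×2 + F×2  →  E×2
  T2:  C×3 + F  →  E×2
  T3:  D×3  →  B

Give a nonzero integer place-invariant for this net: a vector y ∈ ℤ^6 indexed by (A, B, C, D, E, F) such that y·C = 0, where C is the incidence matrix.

y = (A:2, B:3, C:0, D:1, E:0, F:0)

Incidence matrix C (rows=places, cols=transitions):
       T0   T1   T2   T3
    A   1    0    0    0
    B   0    0    0    1
    C   0   -2   -3    0
    D  -2    0    0   -3
    E   0    2    2    0
    F   0   -2   -1    0

Candidate y = [2, 3, 0, 1, 0, 0]; check y·C column-wise:
  col T0: 2·1 + 3·0 + 1·-2 = 0
  col T1: 2·0 + 3·0 + 0·-2 + 1·0 + 0·2 + 0·-2 = 0
  col T2: 2·0 + 3·0 + 0·-3 + 1·0 + 0·2 + 0·-1 = 0
  col T3: 2·0 + 3·1 + 1·-3 = 0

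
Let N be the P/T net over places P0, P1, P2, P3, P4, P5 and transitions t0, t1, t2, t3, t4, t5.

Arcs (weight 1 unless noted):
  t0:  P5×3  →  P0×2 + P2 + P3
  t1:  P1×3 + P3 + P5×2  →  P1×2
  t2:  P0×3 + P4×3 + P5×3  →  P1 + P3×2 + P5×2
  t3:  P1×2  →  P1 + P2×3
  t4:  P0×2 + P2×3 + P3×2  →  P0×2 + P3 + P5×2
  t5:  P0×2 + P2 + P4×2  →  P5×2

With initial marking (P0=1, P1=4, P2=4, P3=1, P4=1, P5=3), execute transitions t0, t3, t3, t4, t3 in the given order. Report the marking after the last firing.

(P0=3, P1=1, P2=11, P3=1, P4=1, P5=2)

step 1: fire t0:  (P0=1, P1=4, P2=4, P3=1, P4=1, P5=3) → (P0=3, P1=4, P2=5, P3=2, P4=1, P5=0)
step 2: fire t3:  (P0=3, P1=4, P2=5, P3=2, P4=1, P5=0) → (P0=3, P1=3, P2=8, P3=2, P4=1, P5=0)
step 3: fire t3:  (P0=3, P1=3, P2=8, P3=2, P4=1, P5=0) → (P0=3, P1=2, P2=11, P3=2, P4=1, P5=0)
step 4: fire t4:  (P0=3, P1=2, P2=11, P3=2, P4=1, P5=0) → (P0=3, P1=2, P2=8, P3=1, P4=1, P5=2)
step 5: fire t3:  (P0=3, P1=2, P2=8, P3=1, P4=1, P5=2) → (P0=3, P1=1, P2=11, P3=1, P4=1, P5=2)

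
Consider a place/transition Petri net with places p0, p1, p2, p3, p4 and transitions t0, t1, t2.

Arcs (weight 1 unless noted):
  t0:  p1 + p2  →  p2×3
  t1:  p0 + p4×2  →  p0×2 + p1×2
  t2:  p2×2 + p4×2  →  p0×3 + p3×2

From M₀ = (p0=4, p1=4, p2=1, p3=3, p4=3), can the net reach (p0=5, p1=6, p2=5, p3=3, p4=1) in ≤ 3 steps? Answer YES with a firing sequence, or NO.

NO — not reachable within 3 firings

depth 0: 1 marking
depth 1: 3 markings reached so far
depth 2: 6 markings reached so far
depth 3: 9 markings reached so far
target is not among the 9 markings reachable within 3 steps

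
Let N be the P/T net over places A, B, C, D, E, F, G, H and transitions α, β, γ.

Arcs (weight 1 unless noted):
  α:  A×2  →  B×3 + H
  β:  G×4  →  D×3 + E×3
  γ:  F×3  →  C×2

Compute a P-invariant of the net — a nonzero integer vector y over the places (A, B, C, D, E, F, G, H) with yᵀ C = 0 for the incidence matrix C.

y = (A:3, B:2, C:0, D:0, E:0, F:0, G:0, H:0)

Incidence matrix C (rows=places, cols=transitions):
        α    β    γ
    A  -2    0    0
    B   3    0    0
    C   0    0    2
    D   0    3    0
    E   0    3    0
    F   0    0   -3
    G   0   -4    0
    H   1    0    0

Candidate y = [3, 2, 0, 0, 0, 0, 0, 0]; check y·C column-wise:
  col α: 3·-2 + 2·3 + 0·1 = 0
  col β: 3·0 + 2·0 + 0·3 + 0·3 + 0·-4 = 0
  col γ: 3·0 + 2·0 + 0·2 + 0·-3 = 0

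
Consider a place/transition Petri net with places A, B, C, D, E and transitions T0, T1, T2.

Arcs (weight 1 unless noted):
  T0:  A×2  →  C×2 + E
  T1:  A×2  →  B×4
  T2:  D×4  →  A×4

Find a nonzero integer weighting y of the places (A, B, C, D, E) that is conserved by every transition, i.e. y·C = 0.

Incidence matrix C (rows=places, cols=transitions):
       T0   T1   T2
    A  -2   -2    4
    B   0    4    0
    C   2    0    0
    D   0    0   -4
    E   1    0    0

Candidate y = [2, 1, 2, 2, 0]; check y·C column-wise:
  col T0: 2·-2 + 1·0 + 2·2 + 2·0 + 0·1 = 0
  col T1: 2·-2 + 1·4 + 2·0 + 2·0 = 0
  col T2: 2·4 + 1·0 + 2·0 + 2·-4 = 0

y = (A:2, B:1, C:2, D:2, E:0)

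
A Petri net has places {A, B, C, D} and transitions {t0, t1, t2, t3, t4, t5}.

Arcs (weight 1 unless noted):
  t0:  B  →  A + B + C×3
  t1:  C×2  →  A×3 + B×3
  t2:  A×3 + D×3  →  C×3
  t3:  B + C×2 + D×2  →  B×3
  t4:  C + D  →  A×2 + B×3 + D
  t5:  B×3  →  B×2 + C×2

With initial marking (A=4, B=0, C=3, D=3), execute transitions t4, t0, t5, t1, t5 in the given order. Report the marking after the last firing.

step 1: fire t4:  (A=4, B=0, C=3, D=3) → (A=6, B=3, C=2, D=3)
step 2: fire t0:  (A=6, B=3, C=2, D=3) → (A=7, B=3, C=5, D=3)
step 3: fire t5:  (A=7, B=3, C=5, D=3) → (A=7, B=2, C=7, D=3)
step 4: fire t1:  (A=7, B=2, C=7, D=3) → (A=10, B=5, C=5, D=3)
step 5: fire t5:  (A=10, B=5, C=5, D=3) → (A=10, B=4, C=7, D=3)

(A=10, B=4, C=7, D=3)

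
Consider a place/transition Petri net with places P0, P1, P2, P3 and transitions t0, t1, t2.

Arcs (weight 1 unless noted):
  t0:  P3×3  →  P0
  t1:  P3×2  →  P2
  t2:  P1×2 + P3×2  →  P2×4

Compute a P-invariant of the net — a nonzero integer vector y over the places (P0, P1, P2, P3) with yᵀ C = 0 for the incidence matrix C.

Incidence matrix C (rows=places, cols=transitions):
       t0   t1   t2
   P0   1    0    0
   P1   0    0   -2
   P2   0    1    4
   P3  -3   -2   -2

Candidate y = [3, 3, 2, 1]; check y·C column-wise:
  col t0: 3·1 + 3·0 + 2·0 + 1·-3 = 0
  col t1: 3·0 + 3·0 + 2·1 + 1·-2 = 0
  col t2: 3·0 + 3·-2 + 2·4 + 1·-2 = 0

y = (P0:3, P1:3, P2:2, P3:1)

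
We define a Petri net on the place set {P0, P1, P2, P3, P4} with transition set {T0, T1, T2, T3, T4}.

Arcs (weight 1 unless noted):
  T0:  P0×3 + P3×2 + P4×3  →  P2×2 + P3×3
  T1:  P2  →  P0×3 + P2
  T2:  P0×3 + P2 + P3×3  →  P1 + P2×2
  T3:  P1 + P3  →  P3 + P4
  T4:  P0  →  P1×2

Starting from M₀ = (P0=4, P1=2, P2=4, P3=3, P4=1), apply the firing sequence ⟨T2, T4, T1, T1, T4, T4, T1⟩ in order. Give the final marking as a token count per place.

(P0=7, P1=9, P2=5, P3=0, P4=1)

step 1: fire T2:  (P0=4, P1=2, P2=4, P3=3, P4=1) → (P0=1, P1=3, P2=5, P3=0, P4=1)
step 2: fire T4:  (P0=1, P1=3, P2=5, P3=0, P4=1) → (P0=0, P1=5, P2=5, P3=0, P4=1)
step 3: fire T1:  (P0=0, P1=5, P2=5, P3=0, P4=1) → (P0=3, P1=5, P2=5, P3=0, P4=1)
step 4: fire T1:  (P0=3, P1=5, P2=5, P3=0, P4=1) → (P0=6, P1=5, P2=5, P3=0, P4=1)
step 5: fire T4:  (P0=6, P1=5, P2=5, P3=0, P4=1) → (P0=5, P1=7, P2=5, P3=0, P4=1)
step 6: fire T4:  (P0=5, P1=7, P2=5, P3=0, P4=1) → (P0=4, P1=9, P2=5, P3=0, P4=1)
step 7: fire T1:  (P0=4, P1=9, P2=5, P3=0, P4=1) → (P0=7, P1=9, P2=5, P3=0, P4=1)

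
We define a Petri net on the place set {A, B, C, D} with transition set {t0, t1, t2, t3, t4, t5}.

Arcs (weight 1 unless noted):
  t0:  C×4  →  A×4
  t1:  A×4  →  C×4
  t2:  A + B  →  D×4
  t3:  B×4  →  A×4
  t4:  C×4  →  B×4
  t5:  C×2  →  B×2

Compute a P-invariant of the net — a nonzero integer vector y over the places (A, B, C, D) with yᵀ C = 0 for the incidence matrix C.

y = (A:2, B:2, C:2, D:1)

Incidence matrix C (rows=places, cols=transitions):
       t0   t1   t2   t3   t4   t5
    A   4   -4   -1    4    0    0
    B   0    0   -1   -4    4    2
    C  -4    4    0    0   -4   -2
    D   0    0    4    0    0    0

Candidate y = [2, 2, 2, 1]; check y·C column-wise:
  col t0: 2·4 + 2·0 + 2·-4 + 1·0 = 0
  col t1: 2·-4 + 2·0 + 2·4 + 1·0 = 0
  col t2: 2·-1 + 2·-1 + 2·0 + 1·4 = 0
  col t3: 2·4 + 2·-4 + 2·0 + 1·0 = 0
  col t4: 2·0 + 2·4 + 2·-4 + 1·0 = 0
  col t5: 2·0 + 2·2 + 2·-2 + 1·0 = 0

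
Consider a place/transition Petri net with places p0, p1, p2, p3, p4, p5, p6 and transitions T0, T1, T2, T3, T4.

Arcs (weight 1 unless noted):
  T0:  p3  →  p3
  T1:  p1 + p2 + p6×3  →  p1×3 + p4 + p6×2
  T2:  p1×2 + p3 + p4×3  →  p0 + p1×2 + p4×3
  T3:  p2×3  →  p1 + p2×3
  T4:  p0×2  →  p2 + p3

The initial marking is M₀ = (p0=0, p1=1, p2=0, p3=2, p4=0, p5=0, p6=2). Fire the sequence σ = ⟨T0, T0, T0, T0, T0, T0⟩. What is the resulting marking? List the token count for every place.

(p0=0, p1=1, p2=0, p3=2, p4=0, p5=0, p6=2)

step 1: fire T0:  (p0=0, p1=1, p2=0, p3=2, p4=0, p5=0, p6=2) → (p0=0, p1=1, p2=0, p3=2, p4=0, p5=0, p6=2)
step 2: fire T0:  (p0=0, p1=1, p2=0, p3=2, p4=0, p5=0, p6=2) → (p0=0, p1=1, p2=0, p3=2, p4=0, p5=0, p6=2)
step 3: fire T0:  (p0=0, p1=1, p2=0, p3=2, p4=0, p5=0, p6=2) → (p0=0, p1=1, p2=0, p3=2, p4=0, p5=0, p6=2)
step 4: fire T0:  (p0=0, p1=1, p2=0, p3=2, p4=0, p5=0, p6=2) → (p0=0, p1=1, p2=0, p3=2, p4=0, p5=0, p6=2)
step 5: fire T0:  (p0=0, p1=1, p2=0, p3=2, p4=0, p5=0, p6=2) → (p0=0, p1=1, p2=0, p3=2, p4=0, p5=0, p6=2)
step 6: fire T0:  (p0=0, p1=1, p2=0, p3=2, p4=0, p5=0, p6=2) → (p0=0, p1=1, p2=0, p3=2, p4=0, p5=0, p6=2)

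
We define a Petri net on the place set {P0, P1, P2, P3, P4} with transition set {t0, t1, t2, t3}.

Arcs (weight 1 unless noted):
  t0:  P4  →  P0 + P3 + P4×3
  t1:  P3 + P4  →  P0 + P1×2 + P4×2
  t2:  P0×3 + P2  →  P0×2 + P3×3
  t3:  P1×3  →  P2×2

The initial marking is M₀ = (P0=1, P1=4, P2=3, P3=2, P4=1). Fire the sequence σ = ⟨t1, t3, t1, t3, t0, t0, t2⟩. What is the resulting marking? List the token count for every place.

(P0=4, P1=2, P2=6, P3=5, P4=7)

step 1: fire t1:  (P0=1, P1=4, P2=3, P3=2, P4=1) → (P0=2, P1=6, P2=3, P3=1, P4=2)
step 2: fire t3:  (P0=2, P1=6, P2=3, P3=1, P4=2) → (P0=2, P1=3, P2=5, P3=1, P4=2)
step 3: fire t1:  (P0=2, P1=3, P2=5, P3=1, P4=2) → (P0=3, P1=5, P2=5, P3=0, P4=3)
step 4: fire t3:  (P0=3, P1=5, P2=5, P3=0, P4=3) → (P0=3, P1=2, P2=7, P3=0, P4=3)
step 5: fire t0:  (P0=3, P1=2, P2=7, P3=0, P4=3) → (P0=4, P1=2, P2=7, P3=1, P4=5)
step 6: fire t0:  (P0=4, P1=2, P2=7, P3=1, P4=5) → (P0=5, P1=2, P2=7, P3=2, P4=7)
step 7: fire t2:  (P0=5, P1=2, P2=7, P3=2, P4=7) → (P0=4, P1=2, P2=6, P3=5, P4=7)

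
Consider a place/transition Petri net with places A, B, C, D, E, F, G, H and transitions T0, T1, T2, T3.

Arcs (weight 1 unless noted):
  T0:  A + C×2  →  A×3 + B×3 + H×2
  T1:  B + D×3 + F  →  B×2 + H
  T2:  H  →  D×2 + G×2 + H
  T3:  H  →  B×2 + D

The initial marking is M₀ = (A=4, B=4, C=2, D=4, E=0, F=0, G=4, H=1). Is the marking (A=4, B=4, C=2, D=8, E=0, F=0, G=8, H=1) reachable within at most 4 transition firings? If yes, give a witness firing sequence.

YES — reachable via ⟨T2, T2⟩ (2 firings)

step 1: fire T2:  (A=4, B=4, C=2, D=4, E=0, F=0, G=4, H=1) → (A=4, B=4, C=2, D=6, E=0, F=0, G=6, H=1)
step 2: fire T2:  (A=4, B=4, C=2, D=6, E=0, F=0, G=6, H=1) → (A=4, B=4, C=2, D=8, E=0, F=0, G=8, H=1)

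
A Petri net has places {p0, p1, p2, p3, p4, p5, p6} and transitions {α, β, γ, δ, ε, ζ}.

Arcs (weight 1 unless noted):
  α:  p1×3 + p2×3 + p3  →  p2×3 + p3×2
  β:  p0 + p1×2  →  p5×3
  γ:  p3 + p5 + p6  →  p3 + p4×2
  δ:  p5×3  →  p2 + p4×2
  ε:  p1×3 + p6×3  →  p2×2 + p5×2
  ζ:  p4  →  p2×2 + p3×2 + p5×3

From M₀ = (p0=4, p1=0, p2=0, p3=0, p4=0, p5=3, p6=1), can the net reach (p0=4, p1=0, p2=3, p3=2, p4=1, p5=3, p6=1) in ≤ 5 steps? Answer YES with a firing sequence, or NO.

YES — reachable via ⟨δ, ζ⟩ (2 firings)

step 1: fire δ:  (p0=4, p1=0, p2=0, p3=0, p4=0, p5=3, p6=1) → (p0=4, p1=0, p2=1, p3=0, p4=2, p5=0, p6=1)
step 2: fire ζ:  (p0=4, p1=0, p2=1, p3=0, p4=2, p5=0, p6=1) → (p0=4, p1=0, p2=3, p3=2, p4=1, p5=3, p6=1)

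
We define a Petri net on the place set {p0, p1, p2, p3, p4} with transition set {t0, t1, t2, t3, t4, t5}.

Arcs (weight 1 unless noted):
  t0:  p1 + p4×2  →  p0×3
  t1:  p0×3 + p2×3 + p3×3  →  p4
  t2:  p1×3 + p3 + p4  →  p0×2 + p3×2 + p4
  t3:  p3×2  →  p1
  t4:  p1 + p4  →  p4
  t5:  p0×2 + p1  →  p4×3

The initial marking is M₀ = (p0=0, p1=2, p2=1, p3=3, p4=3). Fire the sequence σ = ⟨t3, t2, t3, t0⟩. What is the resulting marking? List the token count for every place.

(p0=5, p1=0, p2=1, p3=0, p4=1)

step 1: fire t3:  (p0=0, p1=2, p2=1, p3=3, p4=3) → (p0=0, p1=3, p2=1, p3=1, p4=3)
step 2: fire t2:  (p0=0, p1=3, p2=1, p3=1, p4=3) → (p0=2, p1=0, p2=1, p3=2, p4=3)
step 3: fire t3:  (p0=2, p1=0, p2=1, p3=2, p4=3) → (p0=2, p1=1, p2=1, p3=0, p4=3)
step 4: fire t0:  (p0=2, p1=1, p2=1, p3=0, p4=3) → (p0=5, p1=0, p2=1, p3=0, p4=1)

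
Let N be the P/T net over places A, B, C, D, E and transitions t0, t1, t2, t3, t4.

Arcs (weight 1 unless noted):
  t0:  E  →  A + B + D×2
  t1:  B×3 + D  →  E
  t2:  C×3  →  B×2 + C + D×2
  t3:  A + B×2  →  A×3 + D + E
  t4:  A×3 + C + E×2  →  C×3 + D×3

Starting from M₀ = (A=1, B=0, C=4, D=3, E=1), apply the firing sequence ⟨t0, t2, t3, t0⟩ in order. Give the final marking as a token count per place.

step 1: fire t0:  (A=1, B=0, C=4, D=3, E=1) → (A=2, B=1, C=4, D=5, E=0)
step 2: fire t2:  (A=2, B=1, C=4, D=5, E=0) → (A=2, B=3, C=2, D=7, E=0)
step 3: fire t3:  (A=2, B=3, C=2, D=7, E=0) → (A=4, B=1, C=2, D=8, E=1)
step 4: fire t0:  (A=4, B=1, C=2, D=8, E=1) → (A=5, B=2, C=2, D=10, E=0)

(A=5, B=2, C=2, D=10, E=0)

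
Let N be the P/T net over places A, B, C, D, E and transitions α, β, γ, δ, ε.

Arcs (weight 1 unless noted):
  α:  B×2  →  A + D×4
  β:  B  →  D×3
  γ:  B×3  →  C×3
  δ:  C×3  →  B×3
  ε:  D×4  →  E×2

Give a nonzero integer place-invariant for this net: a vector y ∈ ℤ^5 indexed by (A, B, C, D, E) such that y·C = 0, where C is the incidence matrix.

y = (A:2, B:3, C:3, D:1, E:2)

Incidence matrix C (rows=places, cols=transitions):
        α    β    γ    δ    ε
    A   1    0    0    0    0
    B  -2   -1   -3    3    0
    C   0    0    3   -3    0
    D   4    3    0    0   -4
    E   0    0    0    0    2

Candidate y = [2, 3, 3, 1, 2]; check y·C column-wise:
  col α: 2·1 + 3·-2 + 3·0 + 1·4 + 2·0 = 0
  col β: 2·0 + 3·-1 + 3·0 + 1·3 + 2·0 = 0
  col γ: 2·0 + 3·-3 + 3·3 + 1·0 + 2·0 = 0
  col δ: 2·0 + 3·3 + 3·-3 + 1·0 + 2·0 = 0
  col ε: 2·0 + 3·0 + 3·0 + 1·-4 + 2·2 = 0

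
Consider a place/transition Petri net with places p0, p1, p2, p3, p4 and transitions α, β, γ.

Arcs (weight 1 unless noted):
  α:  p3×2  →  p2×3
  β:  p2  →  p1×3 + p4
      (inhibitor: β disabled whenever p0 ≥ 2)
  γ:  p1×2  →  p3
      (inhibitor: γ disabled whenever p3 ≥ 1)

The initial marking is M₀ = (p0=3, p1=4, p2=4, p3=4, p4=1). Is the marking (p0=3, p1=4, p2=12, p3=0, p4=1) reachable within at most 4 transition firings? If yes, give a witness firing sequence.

depth 0: 1 marking
depth 1: 2 markings reached so far
depth 2: 3 markings reached so far
depth 3: 4 markings reached so far
depth 4: 4 markings reached so far
(frontier empty at depth 4; search complete)
target is not among the 4 markings reachable within 4 steps

NO — not reachable within 4 firings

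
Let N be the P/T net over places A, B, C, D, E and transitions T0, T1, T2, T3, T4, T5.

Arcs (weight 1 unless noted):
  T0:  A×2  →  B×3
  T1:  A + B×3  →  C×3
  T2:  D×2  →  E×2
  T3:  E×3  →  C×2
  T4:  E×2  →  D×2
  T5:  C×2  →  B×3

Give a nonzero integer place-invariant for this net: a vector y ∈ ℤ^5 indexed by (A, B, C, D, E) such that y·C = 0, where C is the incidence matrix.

y = (A:3, B:2, C:3, D:2, E:2)

Incidence matrix C (rows=places, cols=transitions):
       T0   T1   T2   T3   T4   T5
    A  -2   -1    0    0    0    0
    B   3   -3    0    0    0    3
    C   0    3    0    2    0   -2
    D   0    0   -2    0    2    0
    E   0    0    2   -3   -2    0

Candidate y = [3, 2, 3, 2, 2]; check y·C column-wise:
  col T0: 3·-2 + 2·3 + 3·0 + 2·0 + 2·0 = 0
  col T1: 3·-1 + 2·-3 + 3·3 + 2·0 + 2·0 = 0
  col T2: 3·0 + 2·0 + 3·0 + 2·-2 + 2·2 = 0
  col T3: 3·0 + 2·0 + 3·2 + 2·0 + 2·-3 = 0
  col T4: 3·0 + 2·0 + 3·0 + 2·2 + 2·-2 = 0
  col T5: 3·0 + 2·3 + 3·-2 + 2·0 + 2·0 = 0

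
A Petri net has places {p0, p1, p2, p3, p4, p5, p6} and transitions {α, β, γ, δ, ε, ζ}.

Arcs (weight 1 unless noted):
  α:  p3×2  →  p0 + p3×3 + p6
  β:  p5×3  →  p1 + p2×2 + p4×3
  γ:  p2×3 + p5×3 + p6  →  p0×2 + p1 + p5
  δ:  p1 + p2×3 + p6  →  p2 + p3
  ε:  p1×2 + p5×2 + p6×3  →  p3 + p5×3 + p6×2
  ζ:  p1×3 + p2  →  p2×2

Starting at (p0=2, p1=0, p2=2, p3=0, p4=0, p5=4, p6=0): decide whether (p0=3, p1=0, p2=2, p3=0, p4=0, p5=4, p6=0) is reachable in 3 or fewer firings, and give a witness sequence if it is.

depth 0: 1 marking
depth 1: 2 markings reached so far
depth 2: 2 markings reached so far
(frontier empty at depth 2; search complete)
target is not among the 2 markings reachable within 3 steps

NO — not reachable within 3 firings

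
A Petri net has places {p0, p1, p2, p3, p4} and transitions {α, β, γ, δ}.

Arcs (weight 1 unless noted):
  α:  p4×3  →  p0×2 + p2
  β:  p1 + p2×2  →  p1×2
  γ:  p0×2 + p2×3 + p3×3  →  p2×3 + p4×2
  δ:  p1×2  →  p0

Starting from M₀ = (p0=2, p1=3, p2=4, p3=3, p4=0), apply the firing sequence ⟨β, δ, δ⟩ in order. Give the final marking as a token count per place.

(p0=4, p1=0, p2=2, p3=3, p4=0)

step 1: fire β:  (p0=2, p1=3, p2=4, p3=3, p4=0) → (p0=2, p1=4, p2=2, p3=3, p4=0)
step 2: fire δ:  (p0=2, p1=4, p2=2, p3=3, p4=0) → (p0=3, p1=2, p2=2, p3=3, p4=0)
step 3: fire δ:  (p0=3, p1=2, p2=2, p3=3, p4=0) → (p0=4, p1=0, p2=2, p3=3, p4=0)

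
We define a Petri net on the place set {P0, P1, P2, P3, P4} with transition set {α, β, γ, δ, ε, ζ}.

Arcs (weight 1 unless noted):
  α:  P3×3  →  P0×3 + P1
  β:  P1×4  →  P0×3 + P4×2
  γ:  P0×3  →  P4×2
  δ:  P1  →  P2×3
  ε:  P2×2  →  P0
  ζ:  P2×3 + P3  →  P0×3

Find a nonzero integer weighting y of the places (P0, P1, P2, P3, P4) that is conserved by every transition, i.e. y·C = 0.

Incidence matrix C (rows=places, cols=transitions):
        α    β    γ    δ    ε    ζ
   P0   3    3   -3    0    1    3
   P1   1   -4    0   -1    0    0
   P2   0    0    0    3   -2   -3
   P3  -3    0    0    0    0   -1
   P4   0    2    2    0    0    0

Candidate y = [2, 3, 1, 3, 3]; check y·C column-wise:
  col α: 2·3 + 3·1 + 1·0 + 3·-3 + 3·0 = 0
  col β: 2·3 + 3·-4 + 1·0 + 3·0 + 3·2 = 0
  col γ: 2·-3 + 3·0 + 1·0 + 3·0 + 3·2 = 0
  col δ: 2·0 + 3·-1 + 1·3 + 3·0 + 3·0 = 0
  col ε: 2·1 + 3·0 + 1·-2 + 3·0 + 3·0 = 0
  col ζ: 2·3 + 3·0 + 1·-3 + 3·-1 + 3·0 = 0

y = (P0:2, P1:3, P2:1, P3:3, P4:3)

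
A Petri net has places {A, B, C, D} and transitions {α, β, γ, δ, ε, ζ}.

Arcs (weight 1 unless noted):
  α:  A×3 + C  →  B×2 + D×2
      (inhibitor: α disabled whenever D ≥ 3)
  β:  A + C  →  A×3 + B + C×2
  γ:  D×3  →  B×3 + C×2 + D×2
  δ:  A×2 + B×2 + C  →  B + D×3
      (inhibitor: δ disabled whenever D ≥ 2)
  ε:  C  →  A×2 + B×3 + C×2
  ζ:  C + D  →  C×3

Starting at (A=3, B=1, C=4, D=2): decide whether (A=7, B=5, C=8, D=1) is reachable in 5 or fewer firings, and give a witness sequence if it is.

step 1: fire β:  (A=3, B=1, C=4, D=2) → (A=5, B=2, C=5, D=2)
step 2: fire ε:  (A=5, B=2, C=5, D=2) → (A=7, B=5, C=6, D=2)
step 3: fire ζ:  (A=7, B=5, C=6, D=2) → (A=7, B=5, C=8, D=1)

YES — reachable via ⟨β, ε, ζ⟩ (3 firings)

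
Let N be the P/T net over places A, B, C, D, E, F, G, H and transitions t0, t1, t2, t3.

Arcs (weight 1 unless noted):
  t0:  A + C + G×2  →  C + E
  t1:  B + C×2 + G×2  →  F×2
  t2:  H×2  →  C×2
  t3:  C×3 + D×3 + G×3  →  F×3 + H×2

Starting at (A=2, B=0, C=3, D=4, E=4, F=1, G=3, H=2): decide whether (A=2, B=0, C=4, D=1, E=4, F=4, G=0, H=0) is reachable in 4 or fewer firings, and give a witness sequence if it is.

step 1: fire t2:  (A=2, B=0, C=3, D=4, E=4, F=1, G=3, H=2) → (A=2, B=0, C=5, D=4, E=4, F=1, G=3, H=0)
step 2: fire t3:  (A=2, B=0, C=5, D=4, E=4, F=1, G=3, H=0) → (A=2, B=0, C=2, D=1, E=4, F=4, G=0, H=2)
step 3: fire t2:  (A=2, B=0, C=2, D=1, E=4, F=4, G=0, H=2) → (A=2, B=0, C=4, D=1, E=4, F=4, G=0, H=0)

YES — reachable via ⟨t2, t3, t2⟩ (3 firings)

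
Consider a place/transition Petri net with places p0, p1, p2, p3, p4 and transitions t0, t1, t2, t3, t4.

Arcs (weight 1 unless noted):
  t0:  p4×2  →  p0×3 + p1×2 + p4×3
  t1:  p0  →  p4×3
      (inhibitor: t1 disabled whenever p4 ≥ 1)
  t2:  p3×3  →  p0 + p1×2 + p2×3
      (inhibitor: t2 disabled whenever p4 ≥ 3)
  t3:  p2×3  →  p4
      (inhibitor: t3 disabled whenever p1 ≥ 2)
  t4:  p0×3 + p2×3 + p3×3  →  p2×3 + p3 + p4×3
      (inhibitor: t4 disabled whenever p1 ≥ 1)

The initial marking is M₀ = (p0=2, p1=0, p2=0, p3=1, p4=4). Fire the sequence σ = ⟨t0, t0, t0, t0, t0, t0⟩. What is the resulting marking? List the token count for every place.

step 1: fire t0:  (p0=2, p1=0, p2=0, p3=1, p4=4) → (p0=5, p1=2, p2=0, p3=1, p4=5)
step 2: fire t0:  (p0=5, p1=2, p2=0, p3=1, p4=5) → (p0=8, p1=4, p2=0, p3=1, p4=6)
step 3: fire t0:  (p0=8, p1=4, p2=0, p3=1, p4=6) → (p0=11, p1=6, p2=0, p3=1, p4=7)
step 4: fire t0:  (p0=11, p1=6, p2=0, p3=1, p4=7) → (p0=14, p1=8, p2=0, p3=1, p4=8)
step 5: fire t0:  (p0=14, p1=8, p2=0, p3=1, p4=8) → (p0=17, p1=10, p2=0, p3=1, p4=9)
step 6: fire t0:  (p0=17, p1=10, p2=0, p3=1, p4=9) → (p0=20, p1=12, p2=0, p3=1, p4=10)

(p0=20, p1=12, p2=0, p3=1, p4=10)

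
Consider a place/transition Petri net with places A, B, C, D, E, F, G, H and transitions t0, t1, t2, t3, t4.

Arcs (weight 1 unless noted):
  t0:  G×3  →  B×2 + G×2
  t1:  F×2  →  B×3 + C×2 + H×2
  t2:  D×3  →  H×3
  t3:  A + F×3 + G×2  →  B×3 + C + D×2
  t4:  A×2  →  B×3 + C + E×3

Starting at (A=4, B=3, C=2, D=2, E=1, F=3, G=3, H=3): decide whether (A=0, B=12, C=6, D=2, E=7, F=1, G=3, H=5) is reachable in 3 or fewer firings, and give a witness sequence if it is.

YES — reachable via ⟨t1, t4, t4⟩ (3 firings)

step 1: fire t1:  (A=4, B=3, C=2, D=2, E=1, F=3, G=3, H=3) → (A=4, B=6, C=4, D=2, E=1, F=1, G=3, H=5)
step 2: fire t4:  (A=4, B=6, C=4, D=2, E=1, F=1, G=3, H=5) → (A=2, B=9, C=5, D=2, E=4, F=1, G=3, H=5)
step 3: fire t4:  (A=2, B=9, C=5, D=2, E=4, F=1, G=3, H=5) → (A=0, B=12, C=6, D=2, E=7, F=1, G=3, H=5)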